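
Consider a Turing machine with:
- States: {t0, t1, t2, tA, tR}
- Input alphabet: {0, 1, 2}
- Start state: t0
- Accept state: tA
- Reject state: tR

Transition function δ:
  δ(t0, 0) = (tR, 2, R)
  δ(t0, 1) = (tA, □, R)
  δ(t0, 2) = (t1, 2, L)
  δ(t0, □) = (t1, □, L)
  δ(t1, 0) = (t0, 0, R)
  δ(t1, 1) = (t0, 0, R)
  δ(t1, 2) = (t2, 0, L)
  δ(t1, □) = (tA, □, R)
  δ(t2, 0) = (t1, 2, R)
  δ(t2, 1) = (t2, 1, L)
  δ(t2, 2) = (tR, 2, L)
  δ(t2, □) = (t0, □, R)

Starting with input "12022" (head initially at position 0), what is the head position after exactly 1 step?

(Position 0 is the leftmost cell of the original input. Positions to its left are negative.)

Execution trace (head position shown):
Step 0: [t0]12022  (head at position 0)
Step 1: move right → □[tA]2022  (head at position 1)

After 1 step, the head is at position 1.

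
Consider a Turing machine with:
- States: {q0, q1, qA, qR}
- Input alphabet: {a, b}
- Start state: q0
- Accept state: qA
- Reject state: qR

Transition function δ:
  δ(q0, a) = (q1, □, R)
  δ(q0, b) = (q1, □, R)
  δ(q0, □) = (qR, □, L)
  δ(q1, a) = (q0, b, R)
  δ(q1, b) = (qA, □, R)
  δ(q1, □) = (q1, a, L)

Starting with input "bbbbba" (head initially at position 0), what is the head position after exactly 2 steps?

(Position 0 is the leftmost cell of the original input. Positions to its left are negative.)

Execution trace (head position shown):
Step 0: [q0]bbbbba  (head at position 0)
Step 1: move right → □[q1]bbbba  (head at position 1)
Step 2: move right → □□[qA]bbba  (head at position 2)

After 2 steps, the head is at position 2.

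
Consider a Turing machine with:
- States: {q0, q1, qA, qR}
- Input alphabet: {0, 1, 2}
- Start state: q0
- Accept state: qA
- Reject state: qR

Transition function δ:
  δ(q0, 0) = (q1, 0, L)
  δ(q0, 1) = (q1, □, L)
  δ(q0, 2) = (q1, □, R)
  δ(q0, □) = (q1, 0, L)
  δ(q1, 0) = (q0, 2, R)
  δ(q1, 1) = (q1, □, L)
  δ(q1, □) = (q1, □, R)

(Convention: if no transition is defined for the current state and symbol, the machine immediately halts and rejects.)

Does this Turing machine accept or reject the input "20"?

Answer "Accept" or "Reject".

Execution trace:
Initial: [q0]20
Step 1: δ(q0, 2) = (q1, □, R) → □[q1]0
Step 2: δ(q1, 0) = (q0, 2, R) → □2[q0]□
Step 3: δ(q0, □) = (q1, 0, L) → □[q1]20

No transition is defined for δ(q1, 2). By convention the machine halts and rejects.

Answer: Reject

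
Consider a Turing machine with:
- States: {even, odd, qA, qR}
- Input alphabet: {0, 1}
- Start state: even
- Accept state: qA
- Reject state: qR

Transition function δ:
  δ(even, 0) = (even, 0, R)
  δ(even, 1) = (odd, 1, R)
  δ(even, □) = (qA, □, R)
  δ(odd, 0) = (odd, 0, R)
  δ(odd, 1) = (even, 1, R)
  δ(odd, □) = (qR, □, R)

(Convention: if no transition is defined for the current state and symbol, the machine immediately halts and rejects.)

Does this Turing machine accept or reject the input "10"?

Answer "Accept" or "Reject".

Execution trace:
Initial: [even]10
Step 1: δ(even, 1) = (odd, 1, R) → 1[odd]0
Step 2: δ(odd, 0) = (odd, 0, R) → 10[odd]□
Step 3: δ(odd, □) = (qR, □, R) → 10□[qR]□

The machine reaches the reject state qR and halts.

Answer: Reject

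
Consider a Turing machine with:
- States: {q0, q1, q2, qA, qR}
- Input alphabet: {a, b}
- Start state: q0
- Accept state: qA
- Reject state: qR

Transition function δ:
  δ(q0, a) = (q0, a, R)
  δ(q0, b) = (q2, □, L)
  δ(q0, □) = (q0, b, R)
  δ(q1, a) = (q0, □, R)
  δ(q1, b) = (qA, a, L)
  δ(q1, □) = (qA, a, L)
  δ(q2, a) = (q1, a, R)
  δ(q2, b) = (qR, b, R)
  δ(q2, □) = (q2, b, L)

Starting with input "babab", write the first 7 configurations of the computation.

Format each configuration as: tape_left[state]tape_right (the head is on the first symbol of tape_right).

Transitions applied:
Step 1: δ(q0, b) = (q2, □, L)
Step 2: δ(q2, □) = (q2, b, L)
Step 3: δ(q2, □) = (q2, b, L)
Step 4: δ(q2, □) = (q2, b, L)
Step 5: δ(q2, □) = (q2, b, L)
Step 6: δ(q2, □) = (q2, b, L)

The first 7 configurations are:
[q0]babab ⊢ [q2]□□abab ⊢ [q2]□b□abab ⊢ [q2]□bb□abab ⊢ [q2]□bbb□abab ⊢ [q2]□bbbb□abab ⊢ [q2]□bbbbb□abab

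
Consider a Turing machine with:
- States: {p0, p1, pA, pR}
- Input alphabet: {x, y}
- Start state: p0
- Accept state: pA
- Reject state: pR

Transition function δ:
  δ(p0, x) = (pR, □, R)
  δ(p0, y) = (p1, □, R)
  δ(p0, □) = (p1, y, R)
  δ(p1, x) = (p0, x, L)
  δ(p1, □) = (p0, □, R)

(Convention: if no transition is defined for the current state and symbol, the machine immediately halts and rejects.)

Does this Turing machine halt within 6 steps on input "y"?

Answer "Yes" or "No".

Execution trace:
Initial: [p0]y
Step 1: δ(p0, y) = (p1, □, R) → □[p1]□
Step 2: δ(p1, □) = (p0, □, R) → □□[p0]□
Step 3: δ(p0, □) = (p1, y, R) → □□y[p1]□
Step 4: δ(p1, □) = (p0, □, R) → □□y□[p0]□
Step 5: δ(p0, □) = (p1, y, R) → □□y□y[p1]□
Step 6: δ(p1, □) = (p0, □, R) → □□y□y□[p0]□

The machine has not reached a halting state after 6 steps.
The machine did not halt within the 6-step bound.

Answer: No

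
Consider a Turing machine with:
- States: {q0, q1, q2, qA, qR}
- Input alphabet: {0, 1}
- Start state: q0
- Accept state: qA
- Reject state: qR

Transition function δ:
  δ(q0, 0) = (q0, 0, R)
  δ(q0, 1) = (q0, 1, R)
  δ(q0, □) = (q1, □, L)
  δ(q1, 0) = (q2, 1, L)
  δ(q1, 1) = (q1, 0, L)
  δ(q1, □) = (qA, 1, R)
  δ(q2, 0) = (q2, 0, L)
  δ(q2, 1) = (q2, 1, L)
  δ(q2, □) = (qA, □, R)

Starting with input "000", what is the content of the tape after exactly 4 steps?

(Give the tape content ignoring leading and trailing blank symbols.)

Execution trace:
Initial: [q0]000
Step 1: δ(q0, 0) = (q0, 0, R) → 0[q0]00
Step 2: δ(q0, 0) = (q0, 0, R) → 00[q0]0
Step 3: δ(q0, 0) = (q0, 0, R) → 000[q0]□
Step 4: δ(q0, □) = (q1, □, L) → 00[q1]0□

After 4 steps, the tape (ignoring leading/trailing blanks) is: 000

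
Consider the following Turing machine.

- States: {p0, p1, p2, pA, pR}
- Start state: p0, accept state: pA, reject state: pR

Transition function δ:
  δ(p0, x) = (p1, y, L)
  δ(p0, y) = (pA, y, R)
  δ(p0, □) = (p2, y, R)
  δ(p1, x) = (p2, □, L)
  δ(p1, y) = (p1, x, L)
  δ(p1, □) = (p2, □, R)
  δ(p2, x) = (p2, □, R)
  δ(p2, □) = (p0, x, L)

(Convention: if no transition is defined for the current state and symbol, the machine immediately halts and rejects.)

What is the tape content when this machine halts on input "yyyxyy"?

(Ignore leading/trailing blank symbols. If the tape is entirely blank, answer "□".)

Execution trace:
Initial: [p0]yyyxyy
Step 1: δ(p0, y) = (pA, y, R) → y[pA]yyxyy

The machine reaches the accept state pA and halts.

Final tape (ignoring leading/trailing blanks): yyyxyy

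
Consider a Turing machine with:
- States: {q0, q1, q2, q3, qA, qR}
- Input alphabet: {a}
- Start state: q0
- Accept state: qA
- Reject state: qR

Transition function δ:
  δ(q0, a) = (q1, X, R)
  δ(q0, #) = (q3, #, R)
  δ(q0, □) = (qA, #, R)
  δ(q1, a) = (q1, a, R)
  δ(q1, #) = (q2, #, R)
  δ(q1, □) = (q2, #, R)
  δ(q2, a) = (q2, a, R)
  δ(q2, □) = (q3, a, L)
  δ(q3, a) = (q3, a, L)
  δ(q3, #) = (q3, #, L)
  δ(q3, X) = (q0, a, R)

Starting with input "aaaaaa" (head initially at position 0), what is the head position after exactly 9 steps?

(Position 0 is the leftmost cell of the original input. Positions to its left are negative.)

Execution trace (head position shown):
Step 0: [q0]aaaaaa  (head at position 0)
Step 1: move right → X[q1]aaaaa  (head at position 1)
Step 2: move right → Xa[q1]aaaa  (head at position 2)
Step 3: move right → Xaa[q1]aaa  (head at position 3)
Step 4: move right → Xaaa[q1]aa  (head at position 4)
Step 5: move right → Xaaaa[q1]a  (head at position 5)
Step 6: move right → Xaaaaa[q1]□  (head at position 6)
Step 7: move right → Xaaaaa#[q2]□  (head at position 7)
Step 8: move left → Xaaaaa[q3]#a  (head at position 6)
Step 9: move left → Xaaaa[q3]a#a  (head at position 5)

After 9 steps, the head is at position 5.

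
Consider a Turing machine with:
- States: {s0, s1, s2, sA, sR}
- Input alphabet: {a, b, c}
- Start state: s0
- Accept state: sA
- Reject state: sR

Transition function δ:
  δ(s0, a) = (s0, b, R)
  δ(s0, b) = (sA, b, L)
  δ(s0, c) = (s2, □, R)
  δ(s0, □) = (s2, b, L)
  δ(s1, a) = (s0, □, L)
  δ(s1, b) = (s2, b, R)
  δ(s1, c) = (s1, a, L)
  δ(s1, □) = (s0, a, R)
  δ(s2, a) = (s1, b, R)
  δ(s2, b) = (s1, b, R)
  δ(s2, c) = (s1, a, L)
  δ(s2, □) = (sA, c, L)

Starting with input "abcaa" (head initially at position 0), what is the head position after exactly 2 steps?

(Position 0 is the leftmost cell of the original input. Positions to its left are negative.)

Execution trace (head position shown):
Step 0: [s0]abcaa  (head at position 0)
Step 1: move right → b[s0]bcaa  (head at position 1)
Step 2: move left → [sA]bbcaa  (head at position 0)

After 2 steps, the head is at position 0.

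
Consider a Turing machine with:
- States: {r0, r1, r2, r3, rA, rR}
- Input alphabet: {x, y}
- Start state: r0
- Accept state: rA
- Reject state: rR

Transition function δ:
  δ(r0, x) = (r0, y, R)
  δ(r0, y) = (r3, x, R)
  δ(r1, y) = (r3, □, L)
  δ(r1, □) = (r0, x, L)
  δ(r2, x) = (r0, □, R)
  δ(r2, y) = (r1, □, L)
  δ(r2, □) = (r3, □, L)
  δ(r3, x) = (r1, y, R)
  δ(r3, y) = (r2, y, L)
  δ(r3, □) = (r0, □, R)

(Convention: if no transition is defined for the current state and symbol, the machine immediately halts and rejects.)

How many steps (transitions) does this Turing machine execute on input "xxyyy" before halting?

Execution trace:
Initial: [r0]xxyyy
Step 1: δ(r0, x) = (r0, y, R) → y[r0]xyyy
Step 2: δ(r0, x) = (r0, y, R) → yy[r0]yyy
Step 3: δ(r0, y) = (r3, x, R) → yyx[r3]yy
Step 4: δ(r3, y) = (r2, y, L) → yy[r2]xyy
Step 5: δ(r2, x) = (r0, □, R) → yy□[r0]yy
Step 6: δ(r0, y) = (r3, x, R) → yy□x[r3]y
Step 7: δ(r3, y) = (r2, y, L) → yy□[r2]xy
Step 8: δ(r2, x) = (r0, □, R) → yy□□[r0]y
Step 9: δ(r0, y) = (r3, x, R) → yy□□x[r3]□
Step 10: δ(r3, □) = (r0, □, R) → yy□□x□[r0]□

No transition is defined for δ(r0, □). By convention the machine halts and rejects.

The machine executed 10 steps before halting.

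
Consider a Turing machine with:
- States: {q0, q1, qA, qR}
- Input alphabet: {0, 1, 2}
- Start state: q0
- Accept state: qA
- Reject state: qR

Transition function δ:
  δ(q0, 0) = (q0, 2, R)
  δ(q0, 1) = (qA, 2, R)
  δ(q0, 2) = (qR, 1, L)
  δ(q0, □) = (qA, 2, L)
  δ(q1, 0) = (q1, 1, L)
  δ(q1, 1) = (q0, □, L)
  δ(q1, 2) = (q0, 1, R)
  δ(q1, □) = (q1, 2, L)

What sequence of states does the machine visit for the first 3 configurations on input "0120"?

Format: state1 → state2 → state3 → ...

Execution trace:
Initial: [q0]0120
Step 1: δ(q0, 0) = (q0, 2, R) → 2[q0]120
Step 2: δ(q0, 1) = (qA, 2, R) → 22[qA]20

The machine reaches the accept state qA and halts.

State sequence: q0 → q0 → qA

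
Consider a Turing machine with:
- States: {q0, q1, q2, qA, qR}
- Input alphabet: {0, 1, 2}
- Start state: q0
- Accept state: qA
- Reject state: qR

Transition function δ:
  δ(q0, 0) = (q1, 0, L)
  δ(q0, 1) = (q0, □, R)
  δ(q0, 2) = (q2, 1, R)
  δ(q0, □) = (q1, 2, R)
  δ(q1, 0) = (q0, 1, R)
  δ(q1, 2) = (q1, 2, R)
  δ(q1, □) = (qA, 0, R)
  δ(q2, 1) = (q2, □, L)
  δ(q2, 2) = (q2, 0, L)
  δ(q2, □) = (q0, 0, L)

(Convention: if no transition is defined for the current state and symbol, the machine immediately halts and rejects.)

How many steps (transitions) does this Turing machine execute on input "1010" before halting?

Execution trace:
Initial: [q0]1010
Step 1: δ(q0, 1) = (q0, □, R) → □[q0]010
Step 2: δ(q0, 0) = (q1, 0, L) → [q1]□010
Step 3: δ(q1, □) = (qA, 0, R) → 0[qA]010

The machine reaches the accept state qA and halts.

The machine executed 3 steps before halting.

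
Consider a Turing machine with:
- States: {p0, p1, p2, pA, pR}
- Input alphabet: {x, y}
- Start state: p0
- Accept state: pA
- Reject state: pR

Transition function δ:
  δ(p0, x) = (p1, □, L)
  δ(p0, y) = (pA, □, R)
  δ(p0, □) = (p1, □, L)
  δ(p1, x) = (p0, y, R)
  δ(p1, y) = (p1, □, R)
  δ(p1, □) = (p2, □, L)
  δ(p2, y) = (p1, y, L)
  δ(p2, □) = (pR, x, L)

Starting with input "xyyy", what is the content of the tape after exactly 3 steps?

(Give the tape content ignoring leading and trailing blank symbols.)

Execution trace:
Initial: [p0]xyyy
Step 1: δ(p0, x) = (p1, □, L) → [p1]□□yyy
Step 2: δ(p1, □) = (p2, □, L) → [p2]□□□yyy
Step 3: δ(p2, □) = (pR, x, L) → [pR]□x□□yyy

The machine reaches the reject state pR and halts.

After 3 steps, the tape (ignoring leading/trailing blanks) is: x□□yyy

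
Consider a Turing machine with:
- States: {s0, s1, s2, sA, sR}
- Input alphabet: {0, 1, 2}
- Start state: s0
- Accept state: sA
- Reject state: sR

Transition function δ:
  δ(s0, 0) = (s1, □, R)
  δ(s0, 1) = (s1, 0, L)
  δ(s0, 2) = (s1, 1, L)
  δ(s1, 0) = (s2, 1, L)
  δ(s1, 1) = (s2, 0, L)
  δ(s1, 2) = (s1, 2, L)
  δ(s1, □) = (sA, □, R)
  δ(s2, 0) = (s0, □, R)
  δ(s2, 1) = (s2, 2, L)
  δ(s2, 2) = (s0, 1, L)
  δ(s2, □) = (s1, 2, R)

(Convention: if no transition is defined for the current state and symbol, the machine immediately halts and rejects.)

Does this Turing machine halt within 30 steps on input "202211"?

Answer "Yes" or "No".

Execution trace:
Initial: [s0]202211
Step 1: δ(s0, 2) = (s1, 1, L) → [s1]□102211
Step 2: δ(s1, □) = (sA, □, R) → □[sA]102211

The machine reaches the accept state sA and halts.
The machine halted after 2 steps (within the 30-step bound).

Answer: Yes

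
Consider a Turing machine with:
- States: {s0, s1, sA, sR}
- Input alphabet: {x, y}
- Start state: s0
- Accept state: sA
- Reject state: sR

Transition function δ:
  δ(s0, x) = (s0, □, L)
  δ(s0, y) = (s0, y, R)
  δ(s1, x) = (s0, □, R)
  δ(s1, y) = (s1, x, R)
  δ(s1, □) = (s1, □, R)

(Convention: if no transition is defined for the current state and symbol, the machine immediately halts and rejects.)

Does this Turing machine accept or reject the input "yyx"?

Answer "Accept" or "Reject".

Execution trace:
Initial: [s0]yyx
Step 1: δ(s0, y) = (s0, y, R) → y[s0]yx
Step 2: δ(s0, y) = (s0, y, R) → yy[s0]x
Step 3: δ(s0, x) = (s0, □, L) → y[s0]y□
Step 4: δ(s0, y) = (s0, y, R) → yy[s0]□

No transition is defined for δ(s0, □). By convention the machine halts and rejects.

Answer: Reject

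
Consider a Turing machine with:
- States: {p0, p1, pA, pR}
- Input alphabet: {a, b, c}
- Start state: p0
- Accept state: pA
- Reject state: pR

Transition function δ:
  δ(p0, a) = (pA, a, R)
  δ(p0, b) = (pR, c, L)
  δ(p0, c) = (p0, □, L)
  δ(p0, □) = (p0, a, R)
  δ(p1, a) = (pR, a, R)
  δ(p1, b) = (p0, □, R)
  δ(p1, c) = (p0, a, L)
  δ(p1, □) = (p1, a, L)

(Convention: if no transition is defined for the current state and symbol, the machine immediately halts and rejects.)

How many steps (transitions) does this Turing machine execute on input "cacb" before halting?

Execution trace:
Initial: [p0]cacb
Step 1: δ(p0, c) = (p0, □, L) → [p0]□□acb
Step 2: δ(p0, □) = (p0, a, R) → a[p0]□acb
Step 3: δ(p0, □) = (p0, a, R) → aa[p0]acb
Step 4: δ(p0, a) = (pA, a, R) → aaa[pA]cb

The machine reaches the accept state pA and halts.

The machine executed 4 steps before halting.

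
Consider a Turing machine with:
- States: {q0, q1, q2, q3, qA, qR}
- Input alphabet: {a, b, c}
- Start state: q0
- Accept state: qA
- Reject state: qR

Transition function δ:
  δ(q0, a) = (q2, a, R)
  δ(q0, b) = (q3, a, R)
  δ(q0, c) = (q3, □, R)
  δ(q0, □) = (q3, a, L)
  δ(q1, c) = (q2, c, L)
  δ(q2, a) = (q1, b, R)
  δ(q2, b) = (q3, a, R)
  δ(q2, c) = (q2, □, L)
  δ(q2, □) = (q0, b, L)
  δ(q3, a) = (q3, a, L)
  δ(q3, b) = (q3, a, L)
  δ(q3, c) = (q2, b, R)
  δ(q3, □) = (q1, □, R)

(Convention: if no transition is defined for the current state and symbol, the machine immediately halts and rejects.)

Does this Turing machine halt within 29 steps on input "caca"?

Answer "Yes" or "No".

Execution trace:
Initial: [q0]caca
Step 1: δ(q0, c) = (q3, □, R) → □[q3]aca
Step 2: δ(q3, a) = (q3, a, L) → [q3]□aca
Step 3: δ(q3, □) = (q1, □, R) → □[q1]aca

No transition is defined for δ(q1, a). By convention the machine halts and rejects.
The machine halted after 3 steps (within the 29-step bound).

Answer: Yes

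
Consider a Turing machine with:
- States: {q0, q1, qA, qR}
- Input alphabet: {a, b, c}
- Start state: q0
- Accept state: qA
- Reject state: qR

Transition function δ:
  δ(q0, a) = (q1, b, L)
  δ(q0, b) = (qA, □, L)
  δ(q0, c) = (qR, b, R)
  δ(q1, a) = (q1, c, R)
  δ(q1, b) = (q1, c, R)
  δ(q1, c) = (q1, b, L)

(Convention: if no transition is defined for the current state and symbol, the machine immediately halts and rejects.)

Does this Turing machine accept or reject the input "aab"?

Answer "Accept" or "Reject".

Execution trace:
Initial: [q0]aab
Step 1: δ(q0, a) = (q1, b, L) → [q1]□bab

No transition is defined for δ(q1, □). By convention the machine halts and rejects.

Answer: Reject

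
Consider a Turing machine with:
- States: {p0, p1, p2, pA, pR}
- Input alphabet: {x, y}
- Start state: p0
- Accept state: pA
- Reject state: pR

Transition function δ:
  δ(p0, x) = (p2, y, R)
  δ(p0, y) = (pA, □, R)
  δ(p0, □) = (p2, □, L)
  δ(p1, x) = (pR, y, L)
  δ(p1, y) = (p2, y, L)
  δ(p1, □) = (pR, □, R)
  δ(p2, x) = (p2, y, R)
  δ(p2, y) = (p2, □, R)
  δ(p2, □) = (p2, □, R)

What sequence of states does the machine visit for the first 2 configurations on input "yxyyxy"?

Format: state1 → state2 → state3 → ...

Execution trace:
Initial: [p0]yxyyxy
Step 1: δ(p0, y) = (pA, □, R) → □[pA]xyyxy

The machine reaches the accept state pA and halts.

State sequence: p0 → pA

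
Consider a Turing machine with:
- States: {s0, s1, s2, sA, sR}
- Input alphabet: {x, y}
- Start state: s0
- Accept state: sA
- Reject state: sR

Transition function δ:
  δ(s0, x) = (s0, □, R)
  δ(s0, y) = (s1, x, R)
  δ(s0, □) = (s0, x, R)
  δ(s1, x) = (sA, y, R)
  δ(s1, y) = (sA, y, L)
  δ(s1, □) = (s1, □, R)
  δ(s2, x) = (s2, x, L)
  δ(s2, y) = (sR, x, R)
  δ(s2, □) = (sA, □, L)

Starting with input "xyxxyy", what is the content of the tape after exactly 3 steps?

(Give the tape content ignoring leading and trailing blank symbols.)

Execution trace:
Initial: [s0]xyxxyy
Step 1: δ(s0, x) = (s0, □, R) → □[s0]yxxyy
Step 2: δ(s0, y) = (s1, x, R) → □x[s1]xxyy
Step 3: δ(s1, x) = (sA, y, R) → □xy[sA]xyy

The machine reaches the accept state sA and halts.

After 3 steps, the tape (ignoring leading/trailing blanks) is: xyxyy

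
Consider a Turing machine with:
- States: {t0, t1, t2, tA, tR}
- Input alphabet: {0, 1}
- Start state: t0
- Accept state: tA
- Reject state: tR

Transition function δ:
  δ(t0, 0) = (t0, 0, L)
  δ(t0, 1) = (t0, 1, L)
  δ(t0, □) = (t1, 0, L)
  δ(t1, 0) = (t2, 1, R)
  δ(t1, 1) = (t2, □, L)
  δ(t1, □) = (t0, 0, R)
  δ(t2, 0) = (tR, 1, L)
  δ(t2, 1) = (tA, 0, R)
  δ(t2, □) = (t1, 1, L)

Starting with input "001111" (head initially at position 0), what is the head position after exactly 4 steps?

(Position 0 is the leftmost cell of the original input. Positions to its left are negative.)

Execution trace (head position shown):
Step 0: [t0]001111  (head at position 0)
Step 1: move left → [t0]□001111  (head at position -1)
Step 2: move left → [t1]□0001111  (head at position -2)
Step 3: move right → 0[t0]0001111  (head at position -1)
Step 4: move left → [t0]00001111  (head at position -2)

After 4 steps, the head is at position -2.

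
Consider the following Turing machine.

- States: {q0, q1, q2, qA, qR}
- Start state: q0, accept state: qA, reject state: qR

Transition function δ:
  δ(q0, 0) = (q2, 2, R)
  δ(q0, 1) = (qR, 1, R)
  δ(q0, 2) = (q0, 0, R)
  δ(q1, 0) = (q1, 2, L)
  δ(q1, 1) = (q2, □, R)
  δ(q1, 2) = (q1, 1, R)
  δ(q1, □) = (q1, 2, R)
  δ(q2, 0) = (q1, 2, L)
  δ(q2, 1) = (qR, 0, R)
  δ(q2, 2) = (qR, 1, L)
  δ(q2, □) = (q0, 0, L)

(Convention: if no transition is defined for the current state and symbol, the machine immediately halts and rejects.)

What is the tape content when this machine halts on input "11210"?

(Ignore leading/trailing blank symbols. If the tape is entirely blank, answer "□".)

Execution trace:
Initial: [q0]11210
Step 1: δ(q0, 1) = (qR, 1, R) → 1[qR]1210

The machine reaches the reject state qR and halts.

Final tape (ignoring leading/trailing blanks): 11210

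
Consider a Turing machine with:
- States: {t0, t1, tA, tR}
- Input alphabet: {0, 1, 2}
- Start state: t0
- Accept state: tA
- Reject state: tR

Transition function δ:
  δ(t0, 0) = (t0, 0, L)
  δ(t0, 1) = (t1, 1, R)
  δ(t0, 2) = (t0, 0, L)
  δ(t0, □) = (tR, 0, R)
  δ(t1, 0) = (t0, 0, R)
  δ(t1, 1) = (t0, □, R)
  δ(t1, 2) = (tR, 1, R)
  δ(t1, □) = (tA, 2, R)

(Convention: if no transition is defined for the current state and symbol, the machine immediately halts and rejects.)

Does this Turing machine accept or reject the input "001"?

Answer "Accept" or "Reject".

Execution trace:
Initial: [t0]001
Step 1: δ(t0, 0) = (t0, 0, L) → [t0]□001
Step 2: δ(t0, □) = (tR, 0, R) → 0[tR]001

The machine reaches the reject state tR and halts.

Answer: Reject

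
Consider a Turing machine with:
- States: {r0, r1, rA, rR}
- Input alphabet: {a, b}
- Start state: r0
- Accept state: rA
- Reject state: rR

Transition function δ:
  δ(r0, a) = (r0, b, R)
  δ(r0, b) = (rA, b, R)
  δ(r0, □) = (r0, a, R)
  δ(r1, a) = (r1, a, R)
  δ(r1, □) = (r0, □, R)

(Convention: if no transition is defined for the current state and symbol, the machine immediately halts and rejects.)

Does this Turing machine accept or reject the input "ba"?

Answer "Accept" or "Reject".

Execution trace:
Initial: [r0]ba
Step 1: δ(r0, b) = (rA, b, R) → b[rA]a

The machine reaches the accept state rA and halts.

Answer: Accept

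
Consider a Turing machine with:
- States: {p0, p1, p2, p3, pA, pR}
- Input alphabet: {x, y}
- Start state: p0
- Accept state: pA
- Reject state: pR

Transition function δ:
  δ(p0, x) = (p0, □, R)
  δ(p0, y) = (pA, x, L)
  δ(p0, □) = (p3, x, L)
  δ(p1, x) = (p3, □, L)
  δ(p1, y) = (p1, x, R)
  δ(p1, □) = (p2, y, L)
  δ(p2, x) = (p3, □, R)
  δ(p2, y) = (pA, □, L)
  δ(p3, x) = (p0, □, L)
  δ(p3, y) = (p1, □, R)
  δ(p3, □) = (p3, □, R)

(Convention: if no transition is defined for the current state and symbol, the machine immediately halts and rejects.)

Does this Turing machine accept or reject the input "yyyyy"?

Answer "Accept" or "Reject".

Execution trace:
Initial: [p0]yyyyy
Step 1: δ(p0, y) = (pA, x, L) → [pA]□xyyyy

The machine reaches the accept state pA and halts.

Answer: Accept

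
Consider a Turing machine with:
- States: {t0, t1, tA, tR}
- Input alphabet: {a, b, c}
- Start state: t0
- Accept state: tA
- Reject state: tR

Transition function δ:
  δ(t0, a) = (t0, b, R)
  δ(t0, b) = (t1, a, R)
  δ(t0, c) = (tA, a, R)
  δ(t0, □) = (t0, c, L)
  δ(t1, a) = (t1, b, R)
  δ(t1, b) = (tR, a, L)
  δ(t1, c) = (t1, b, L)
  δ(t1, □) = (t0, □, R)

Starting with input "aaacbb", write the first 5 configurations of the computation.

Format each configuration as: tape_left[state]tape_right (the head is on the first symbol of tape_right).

Transitions applied:
Step 1: δ(t0, a) = (t0, b, R)
Step 2: δ(t0, a) = (t0, b, R)
Step 3: δ(t0, a) = (t0, b, R)
Step 4: δ(t0, c) = (tA, a, R)

The first 5 configurations are:
[t0]aaacbb ⊢ b[t0]aacbb ⊢ bb[t0]acbb ⊢ bbb[t0]cbb ⊢ bbba[tA]bb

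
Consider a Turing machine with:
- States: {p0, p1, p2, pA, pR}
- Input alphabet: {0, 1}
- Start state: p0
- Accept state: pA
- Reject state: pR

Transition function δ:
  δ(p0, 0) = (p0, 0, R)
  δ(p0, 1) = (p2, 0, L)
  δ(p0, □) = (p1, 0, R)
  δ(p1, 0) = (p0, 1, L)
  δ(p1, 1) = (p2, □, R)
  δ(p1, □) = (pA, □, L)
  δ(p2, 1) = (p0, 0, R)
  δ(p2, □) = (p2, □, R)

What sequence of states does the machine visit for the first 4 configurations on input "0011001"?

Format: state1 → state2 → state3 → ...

Execution trace:
Initial: [p0]0011001
Step 1: δ(p0, 0) = (p0, 0, R) → 0[p0]011001
Step 2: δ(p0, 0) = (p0, 0, R) → 00[p0]11001
Step 3: δ(p0, 1) = (p2, 0, L) → 0[p2]001001

No transition is defined for δ(p2, 0). By convention the machine halts and rejects.

State sequence: p0 → p0 → p0 → p2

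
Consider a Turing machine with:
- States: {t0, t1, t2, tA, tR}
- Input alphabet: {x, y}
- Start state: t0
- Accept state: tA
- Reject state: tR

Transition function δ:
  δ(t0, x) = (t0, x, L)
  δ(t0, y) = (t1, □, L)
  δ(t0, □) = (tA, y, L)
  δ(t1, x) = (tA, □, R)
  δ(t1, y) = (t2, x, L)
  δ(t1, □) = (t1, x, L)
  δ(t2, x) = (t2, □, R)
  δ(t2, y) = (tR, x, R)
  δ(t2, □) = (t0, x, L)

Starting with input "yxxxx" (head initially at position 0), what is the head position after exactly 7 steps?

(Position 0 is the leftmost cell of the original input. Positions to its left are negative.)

Execution trace (head position shown):
Step 0: [t0]yxxxx  (head at position 0)
Step 1: move left → [t1]□□xxxx  (head at position -1)
Step 2: move left → [t1]□x□xxxx  (head at position -2)
Step 3: move left → [t1]□xx□xxxx  (head at position -3)
Step 4: move left → [t1]□xxx□xxxx  (head at position -4)
Step 5: move left → [t1]□xxxx□xxxx  (head at position -5)
Step 6: move left → [t1]□xxxxx□xxxx  (head at position -6)
Step 7: move left → [t1]□xxxxxx□xxxx  (head at position -7)

After 7 steps, the head is at position -7.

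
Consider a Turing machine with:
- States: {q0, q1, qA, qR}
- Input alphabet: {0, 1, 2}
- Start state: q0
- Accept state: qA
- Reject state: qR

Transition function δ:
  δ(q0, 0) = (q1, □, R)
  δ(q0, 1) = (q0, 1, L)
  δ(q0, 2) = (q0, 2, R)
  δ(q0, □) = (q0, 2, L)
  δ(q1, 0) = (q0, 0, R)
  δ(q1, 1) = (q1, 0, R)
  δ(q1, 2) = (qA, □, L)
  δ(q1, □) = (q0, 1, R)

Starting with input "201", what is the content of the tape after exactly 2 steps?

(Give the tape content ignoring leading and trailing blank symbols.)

Execution trace:
Initial: [q0]201
Step 1: δ(q0, 2) = (q0, 2, R) → 2[q0]01
Step 2: δ(q0, 0) = (q1, □, R) → 2□[q1]1

After 2 steps, the tape (ignoring leading/trailing blanks) is: 2□1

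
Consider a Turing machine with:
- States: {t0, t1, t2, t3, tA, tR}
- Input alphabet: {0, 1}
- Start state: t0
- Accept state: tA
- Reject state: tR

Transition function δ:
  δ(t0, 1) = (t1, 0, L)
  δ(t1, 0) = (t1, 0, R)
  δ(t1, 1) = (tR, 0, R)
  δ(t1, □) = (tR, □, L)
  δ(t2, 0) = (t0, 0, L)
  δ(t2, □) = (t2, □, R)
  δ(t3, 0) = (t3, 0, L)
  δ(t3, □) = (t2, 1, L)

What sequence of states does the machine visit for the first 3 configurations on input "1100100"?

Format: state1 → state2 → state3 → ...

Execution trace:
Initial: [t0]1100100
Step 1: δ(t0, 1) = (t1, 0, L) → [t1]□0100100
Step 2: δ(t1, □) = (tR, □, L) → [tR]□□0100100

The machine reaches the reject state tR and halts.

State sequence: t0 → t1 → tR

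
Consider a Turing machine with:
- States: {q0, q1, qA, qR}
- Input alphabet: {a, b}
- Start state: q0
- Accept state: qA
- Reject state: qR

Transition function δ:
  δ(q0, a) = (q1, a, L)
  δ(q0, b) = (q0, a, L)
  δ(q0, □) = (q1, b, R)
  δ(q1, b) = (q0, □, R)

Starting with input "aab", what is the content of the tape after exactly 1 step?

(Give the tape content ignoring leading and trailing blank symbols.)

Execution trace:
Initial: [q0]aab
Step 1: δ(q0, a) = (q1, a, L) → [q1]□aab

No transition is defined for δ(q1, □). By convention the machine halts and rejects.

After 1 step, the tape (ignoring leading/trailing blanks) is: aab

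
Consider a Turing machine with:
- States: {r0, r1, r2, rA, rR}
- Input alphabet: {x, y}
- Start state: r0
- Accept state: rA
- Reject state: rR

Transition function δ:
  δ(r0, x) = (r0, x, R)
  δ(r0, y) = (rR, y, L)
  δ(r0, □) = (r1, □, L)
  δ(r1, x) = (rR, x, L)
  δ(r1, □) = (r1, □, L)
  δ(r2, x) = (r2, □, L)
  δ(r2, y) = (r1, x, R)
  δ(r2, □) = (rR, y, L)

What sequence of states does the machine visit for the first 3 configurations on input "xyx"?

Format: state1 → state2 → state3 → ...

Execution trace:
Initial: [r0]xyx
Step 1: δ(r0, x) = (r0, x, R) → x[r0]yx
Step 2: δ(r0, y) = (rR, y, L) → [rR]xyx

The machine reaches the reject state rR and halts.

State sequence: r0 → r0 → rR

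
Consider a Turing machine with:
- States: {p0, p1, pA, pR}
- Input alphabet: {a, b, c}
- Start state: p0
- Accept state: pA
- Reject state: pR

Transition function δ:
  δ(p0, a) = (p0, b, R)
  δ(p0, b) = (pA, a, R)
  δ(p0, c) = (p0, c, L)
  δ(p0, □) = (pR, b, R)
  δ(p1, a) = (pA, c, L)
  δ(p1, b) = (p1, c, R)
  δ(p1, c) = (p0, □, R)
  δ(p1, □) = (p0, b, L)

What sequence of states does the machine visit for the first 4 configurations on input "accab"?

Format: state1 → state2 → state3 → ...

Execution trace:
Initial: [p0]accab
Step 1: δ(p0, a) = (p0, b, R) → b[p0]ccab
Step 2: δ(p0, c) = (p0, c, L) → [p0]bccab
Step 3: δ(p0, b) = (pA, a, R) → a[pA]ccab

The machine reaches the accept state pA and halts.

State sequence: p0 → p0 → p0 → pA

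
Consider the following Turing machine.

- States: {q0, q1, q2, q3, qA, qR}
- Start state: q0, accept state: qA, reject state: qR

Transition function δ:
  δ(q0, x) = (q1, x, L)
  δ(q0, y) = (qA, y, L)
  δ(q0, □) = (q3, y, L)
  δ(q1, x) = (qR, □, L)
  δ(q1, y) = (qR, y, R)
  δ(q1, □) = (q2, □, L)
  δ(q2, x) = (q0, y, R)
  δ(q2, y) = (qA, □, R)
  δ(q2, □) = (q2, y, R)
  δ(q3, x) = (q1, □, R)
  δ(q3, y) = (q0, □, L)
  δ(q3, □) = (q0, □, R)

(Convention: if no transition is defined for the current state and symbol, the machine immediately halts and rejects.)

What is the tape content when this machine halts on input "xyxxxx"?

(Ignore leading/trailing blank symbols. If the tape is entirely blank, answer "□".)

Execution trace:
Initial: [q0]xyxxxx
Step 1: δ(q0, x) = (q1, x, L) → [q1]□xyxxxx
Step 2: δ(q1, □) = (q2, □, L) → [q2]□□xyxxxx
Step 3: δ(q2, □) = (q2, y, R) → y[q2]□xyxxxx
Step 4: δ(q2, □) = (q2, y, R) → yy[q2]xyxxxx
Step 5: δ(q2, x) = (q0, y, R) → yyy[q0]yxxxx
Step 6: δ(q0, y) = (qA, y, L) → yy[qA]yyxxxx

The machine reaches the accept state qA and halts.

Final tape (ignoring leading/trailing blanks): yyyyxxxx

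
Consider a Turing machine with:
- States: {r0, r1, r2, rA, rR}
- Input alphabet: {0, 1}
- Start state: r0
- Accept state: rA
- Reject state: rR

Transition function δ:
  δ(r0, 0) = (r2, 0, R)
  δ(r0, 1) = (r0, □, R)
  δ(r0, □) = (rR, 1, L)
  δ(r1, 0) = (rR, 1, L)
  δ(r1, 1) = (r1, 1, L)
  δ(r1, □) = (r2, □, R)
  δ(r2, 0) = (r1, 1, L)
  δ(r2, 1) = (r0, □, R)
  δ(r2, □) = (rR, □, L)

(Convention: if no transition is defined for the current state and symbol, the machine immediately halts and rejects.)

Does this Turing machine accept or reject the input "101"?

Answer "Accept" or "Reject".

Execution trace:
Initial: [r0]101
Step 1: δ(r0, 1) = (r0, □, R) → □[r0]01
Step 2: δ(r0, 0) = (r2, 0, R) → □0[r2]1
Step 3: δ(r2, 1) = (r0, □, R) → □0□[r0]□
Step 4: δ(r0, □) = (rR, 1, L) → □0[rR]□1

The machine reaches the reject state rR and halts.

Answer: Reject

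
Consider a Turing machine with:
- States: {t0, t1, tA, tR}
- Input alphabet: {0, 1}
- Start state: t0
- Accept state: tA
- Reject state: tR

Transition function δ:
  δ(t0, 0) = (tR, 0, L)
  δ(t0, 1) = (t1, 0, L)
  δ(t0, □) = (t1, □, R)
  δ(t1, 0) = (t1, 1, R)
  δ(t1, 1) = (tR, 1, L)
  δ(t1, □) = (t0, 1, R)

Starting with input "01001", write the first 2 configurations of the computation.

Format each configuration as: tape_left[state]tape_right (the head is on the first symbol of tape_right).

Transitions applied:
Step 1: δ(t0, 0) = (tR, 0, L)

The first 2 configurations are:
[t0]01001 ⊢ [tR]□01001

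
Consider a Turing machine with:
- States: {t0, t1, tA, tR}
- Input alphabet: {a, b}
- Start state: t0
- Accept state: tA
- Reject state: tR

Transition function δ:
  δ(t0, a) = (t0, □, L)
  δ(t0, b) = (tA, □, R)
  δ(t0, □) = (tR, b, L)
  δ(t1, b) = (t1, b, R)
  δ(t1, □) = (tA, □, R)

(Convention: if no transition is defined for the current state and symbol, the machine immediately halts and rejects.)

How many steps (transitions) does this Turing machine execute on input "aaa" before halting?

Execution trace:
Initial: [t0]aaa
Step 1: δ(t0, a) = (t0, □, L) → [t0]□□aa
Step 2: δ(t0, □) = (tR, b, L) → [tR]□b□aa

The machine reaches the reject state tR and halts.

The machine executed 2 steps before halting.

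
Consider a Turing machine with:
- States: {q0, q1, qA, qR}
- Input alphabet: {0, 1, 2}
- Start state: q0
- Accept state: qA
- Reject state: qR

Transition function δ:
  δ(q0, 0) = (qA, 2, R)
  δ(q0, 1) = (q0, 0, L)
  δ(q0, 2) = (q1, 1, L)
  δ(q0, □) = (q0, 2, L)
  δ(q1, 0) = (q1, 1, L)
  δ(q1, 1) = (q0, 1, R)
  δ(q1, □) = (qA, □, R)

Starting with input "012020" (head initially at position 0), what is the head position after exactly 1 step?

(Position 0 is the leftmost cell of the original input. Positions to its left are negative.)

Execution trace (head position shown):
Step 0: [q0]012020  (head at position 0)
Step 1: move right → 2[qA]12020  (head at position 1)

After 1 step, the head is at position 1.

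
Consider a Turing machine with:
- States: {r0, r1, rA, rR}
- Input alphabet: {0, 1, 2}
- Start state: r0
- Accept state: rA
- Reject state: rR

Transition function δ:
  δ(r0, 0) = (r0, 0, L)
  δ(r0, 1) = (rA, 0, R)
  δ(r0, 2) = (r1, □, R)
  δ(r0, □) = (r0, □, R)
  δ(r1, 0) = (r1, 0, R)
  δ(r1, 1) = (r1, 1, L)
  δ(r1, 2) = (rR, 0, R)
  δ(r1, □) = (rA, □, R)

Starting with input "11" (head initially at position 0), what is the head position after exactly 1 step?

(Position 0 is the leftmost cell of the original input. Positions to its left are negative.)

Execution trace (head position shown):
Step 0: [r0]11  (head at position 0)
Step 1: move right → 0[rA]1  (head at position 1)

After 1 step, the head is at position 1.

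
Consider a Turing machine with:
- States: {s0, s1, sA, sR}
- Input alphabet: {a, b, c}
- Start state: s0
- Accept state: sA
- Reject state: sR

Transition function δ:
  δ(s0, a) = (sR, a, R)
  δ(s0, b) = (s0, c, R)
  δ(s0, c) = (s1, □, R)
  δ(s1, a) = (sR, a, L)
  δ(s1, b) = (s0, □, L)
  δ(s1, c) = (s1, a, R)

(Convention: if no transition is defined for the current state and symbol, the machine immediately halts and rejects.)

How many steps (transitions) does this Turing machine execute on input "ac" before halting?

Execution trace:
Initial: [s0]ac
Step 1: δ(s0, a) = (sR, a, R) → a[sR]c

The machine reaches the reject state sR and halts.

The machine executed 1 step before halting.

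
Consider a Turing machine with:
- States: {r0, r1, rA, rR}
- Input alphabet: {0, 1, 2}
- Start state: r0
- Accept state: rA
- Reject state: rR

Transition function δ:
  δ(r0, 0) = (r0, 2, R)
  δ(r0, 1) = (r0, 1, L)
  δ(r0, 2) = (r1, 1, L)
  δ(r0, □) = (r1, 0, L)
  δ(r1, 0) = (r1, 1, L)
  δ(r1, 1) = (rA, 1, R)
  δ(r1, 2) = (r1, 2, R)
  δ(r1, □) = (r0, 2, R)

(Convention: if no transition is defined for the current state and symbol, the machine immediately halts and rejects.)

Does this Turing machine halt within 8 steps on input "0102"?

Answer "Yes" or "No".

Execution trace:
Initial: [r0]0102
Step 1: δ(r0, 0) = (r0, 2, R) → 2[r0]102
Step 2: δ(r0, 1) = (r0, 1, L) → [r0]2102
Step 3: δ(r0, 2) = (r1, 1, L) → [r1]□1102
Step 4: δ(r1, □) = (r0, 2, R) → 2[r0]1102
Step 5: δ(r0, 1) = (r0, 1, L) → [r0]21102
Step 6: δ(r0, 2) = (r1, 1, L) → [r1]□11102
Step 7: δ(r1, □) = (r0, 2, R) → 2[r0]11102
Step 8: δ(r0, 1) = (r0, 1, L) → [r0]211102

The machine has not reached a halting state after 8 steps.
The machine did not halt within the 8-step bound.

Answer: No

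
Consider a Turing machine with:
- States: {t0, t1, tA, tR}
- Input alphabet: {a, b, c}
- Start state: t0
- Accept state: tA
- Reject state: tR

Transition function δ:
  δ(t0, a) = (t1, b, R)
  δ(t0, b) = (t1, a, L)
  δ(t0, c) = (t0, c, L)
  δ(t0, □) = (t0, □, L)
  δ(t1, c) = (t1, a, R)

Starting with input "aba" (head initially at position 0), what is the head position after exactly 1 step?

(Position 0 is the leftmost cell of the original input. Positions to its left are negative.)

Execution trace (head position shown):
Step 0: [t0]aba  (head at position 0)
Step 1: move right → b[t1]ba  (head at position 1)

After 1 step, the head is at position 1.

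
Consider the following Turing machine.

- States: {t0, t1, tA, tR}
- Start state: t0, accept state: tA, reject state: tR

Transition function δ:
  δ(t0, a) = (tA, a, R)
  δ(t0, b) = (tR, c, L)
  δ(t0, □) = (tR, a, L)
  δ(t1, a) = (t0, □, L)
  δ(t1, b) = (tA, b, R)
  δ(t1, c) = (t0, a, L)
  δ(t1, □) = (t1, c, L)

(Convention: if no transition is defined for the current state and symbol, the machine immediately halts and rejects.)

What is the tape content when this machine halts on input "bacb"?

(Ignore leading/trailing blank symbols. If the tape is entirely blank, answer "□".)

Execution trace:
Initial: [t0]bacb
Step 1: δ(t0, b) = (tR, c, L) → [tR]□cacb

The machine reaches the reject state tR and halts.

Final tape (ignoring leading/trailing blanks): cacb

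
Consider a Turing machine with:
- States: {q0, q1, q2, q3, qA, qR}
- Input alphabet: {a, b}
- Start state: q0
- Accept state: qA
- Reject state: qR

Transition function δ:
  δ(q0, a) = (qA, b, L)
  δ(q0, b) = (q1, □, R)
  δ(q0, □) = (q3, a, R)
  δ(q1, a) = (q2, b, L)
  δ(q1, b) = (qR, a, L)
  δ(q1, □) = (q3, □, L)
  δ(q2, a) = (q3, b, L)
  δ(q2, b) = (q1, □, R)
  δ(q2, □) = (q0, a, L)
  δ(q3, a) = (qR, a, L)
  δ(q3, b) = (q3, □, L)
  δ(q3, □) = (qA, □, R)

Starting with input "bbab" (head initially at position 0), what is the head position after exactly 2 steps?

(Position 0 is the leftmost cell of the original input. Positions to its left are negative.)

Execution trace (head position shown):
Step 0: [q0]bbab  (head at position 0)
Step 1: move right → □[q1]bab  (head at position 1)
Step 2: move left → [qR]□aab  (head at position 0)

After 2 steps, the head is at position 0.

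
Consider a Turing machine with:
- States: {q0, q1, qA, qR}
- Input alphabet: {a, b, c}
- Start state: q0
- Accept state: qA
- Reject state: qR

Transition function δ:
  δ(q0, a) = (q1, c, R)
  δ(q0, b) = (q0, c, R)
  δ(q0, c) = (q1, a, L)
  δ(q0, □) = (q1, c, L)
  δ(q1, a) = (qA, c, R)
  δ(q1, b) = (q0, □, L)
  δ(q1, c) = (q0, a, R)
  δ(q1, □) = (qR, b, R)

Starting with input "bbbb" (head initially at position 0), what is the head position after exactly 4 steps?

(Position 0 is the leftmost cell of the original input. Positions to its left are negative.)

Execution trace (head position shown):
Step 0: [q0]bbbb  (head at position 0)
Step 1: move right → c[q0]bbb  (head at position 1)
Step 2: move right → cc[q0]bb  (head at position 2)
Step 3: move right → ccc[q0]b  (head at position 3)
Step 4: move right → cccc[q0]□  (head at position 4)

After 4 steps, the head is at position 4.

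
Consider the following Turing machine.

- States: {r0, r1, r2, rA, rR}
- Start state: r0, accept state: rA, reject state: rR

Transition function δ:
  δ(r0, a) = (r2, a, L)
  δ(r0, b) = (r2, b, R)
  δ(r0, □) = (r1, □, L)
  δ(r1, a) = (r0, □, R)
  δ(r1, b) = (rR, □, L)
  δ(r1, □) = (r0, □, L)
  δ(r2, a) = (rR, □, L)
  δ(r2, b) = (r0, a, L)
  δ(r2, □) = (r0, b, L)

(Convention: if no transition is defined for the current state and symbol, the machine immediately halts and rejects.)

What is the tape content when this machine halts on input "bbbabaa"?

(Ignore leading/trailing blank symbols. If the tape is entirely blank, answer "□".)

Execution trace:
Initial: [r0]bbbabaa
Step 1: δ(r0, b) = (r2, b, R) → b[r2]bbabaa
Step 2: δ(r2, b) = (r0, a, L) → [r0]bababaa
Step 3: δ(r0, b) = (r2, b, R) → b[r2]ababaa
Step 4: δ(r2, a) = (rR, □, L) → [rR]b□babaa

The machine reaches the reject state rR and halts.

Final tape (ignoring leading/trailing blanks): b□babaa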